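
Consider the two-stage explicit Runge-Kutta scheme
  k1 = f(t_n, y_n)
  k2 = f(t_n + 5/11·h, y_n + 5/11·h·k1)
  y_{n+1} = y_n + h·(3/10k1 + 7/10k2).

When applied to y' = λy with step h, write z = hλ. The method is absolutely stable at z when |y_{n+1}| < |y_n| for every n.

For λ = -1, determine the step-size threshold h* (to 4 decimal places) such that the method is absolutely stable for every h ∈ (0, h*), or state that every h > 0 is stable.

On y'=λy, z=hλ:
  k1=λy_n ⇒ h·k1=z·y_n;  k2=λ(1+5/11z)y_n ⇒ h·k2=z(1+5/11z)y_n
  y_{n+1}/y_n = 1 + 3/10z + 7/10z(1+5/11z) = 1 + z + 7/22z²
  so R(z) = 1 + z + 7/22z².

Find x<0 with |R(x)|<1.
x=-1.18: |R|=0.2630
R=1: x+7/22x²=0 ⇒ x=−22/7=-3.1429; min R=1−1/(4·7/22)=0.2143>−1
Confirm numerically:
  x=-2.513: |R|=0.49637 <1
  x=-1.821: |R|=0.23410 <1
  x=-1.495: |R|=0.21614 <1
  x=-3.485: |R|=1.37939 >1
  x=-3.456: |R|=1.34434 >1
  x=-3.200: |R|=1.05818 >1
Interval (-3.1429, 0).

(-3.1429,0); λ=-1 ⇒ h* = (22/7)/1 = 3.1429.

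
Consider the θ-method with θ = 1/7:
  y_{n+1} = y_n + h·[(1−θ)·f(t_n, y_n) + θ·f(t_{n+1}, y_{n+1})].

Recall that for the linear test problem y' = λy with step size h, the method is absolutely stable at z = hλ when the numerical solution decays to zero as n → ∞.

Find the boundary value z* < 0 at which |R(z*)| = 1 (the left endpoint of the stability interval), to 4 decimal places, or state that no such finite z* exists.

Test eqn y'=λy, z=hλ:
  y_{n+1} = y_n + z·[6/7·y_n + 1/7·y_{n+1}] ⇒ (1 − 1/7z)y_{n+1} = (1 + 6/7z)y_n
  ⇒ R(z) = (1 + 6/7z)/(1 − 1/7z).

Find x<0 with |R(x)|<1.
x=-0.36: |R|=0.6576
R=−1: 1+6/7x = −1+1/7x ⇒ -5/7x=2 ⇒ x=2/(-5/7)=-2.8000
Confirm numerically:
  x=-2.519: |R|=0.85240 <1
  x=-2.482: |R|=0.83231 <1
  x=-2.051: |R|=0.58623 <1
  x=-1.991: |R|=0.55011 <1
  x=-3.288: |R|=1.23717 >1
  x=-3.156: |R|=1.17527 >1
  x=-3.079: |R|=1.13841 >1
Stable set (-2.8000, 0).

left endpoint -2.8000.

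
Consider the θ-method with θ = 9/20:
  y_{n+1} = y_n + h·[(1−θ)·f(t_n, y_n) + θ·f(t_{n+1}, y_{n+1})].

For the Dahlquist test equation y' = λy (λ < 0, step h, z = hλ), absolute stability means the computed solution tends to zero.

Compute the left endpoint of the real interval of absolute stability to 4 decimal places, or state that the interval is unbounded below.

With y'=λy (z=hλ):
  y_{n+1} = y_n + z·[11/20·y_n + 9/20·y_{n+1}] ⇒ (1 − 9/20z)y_{n+1} = (1 + 11/20z)y_n
  Hence R(z) = (1 + 11/20z)/(1 − 9/20z).

Need |R(x)|<1, x<0.
x=-0.64: |R|=0.5031
R=−1: 1+11/20x = −1+9/20x ⇒ -1/10x=2 ⇒ x=2/(-1/10)=-20.0000
Confirm numerically:
  x=-15.399: |R|=0.94198 <1
  x=-12.022: |R|=0.87554 <1
  x=-11.637: |R|=0.86591 <1
  x=-20.354: |R|=1.00348 >1
  x=-20.081: |R|=1.00081 >1
  x=-20.080: |R|=1.00080 >1
Stable set (-20.0000, 0).

z* = -20.0000.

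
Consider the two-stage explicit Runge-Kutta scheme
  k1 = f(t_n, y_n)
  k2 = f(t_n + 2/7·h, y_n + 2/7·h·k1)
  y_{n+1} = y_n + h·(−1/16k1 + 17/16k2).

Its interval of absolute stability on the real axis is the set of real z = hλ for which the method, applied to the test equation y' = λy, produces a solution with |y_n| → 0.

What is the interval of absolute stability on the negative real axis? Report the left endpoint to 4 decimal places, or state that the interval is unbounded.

With y'=λy (z=hλ):
  k1=λy_n ⇒ h·k1=z·y_n;  k2=λ(1+2/7z)y_n ⇒ h·k2=z(1+2/7z)y_n
  y_{n+1}/y_n = 1 − 1/16z + 17/16z(1+2/7z) = 1 + z + 17/56z²
  Hence R(z) = 1 + z + 17/56z².

Find x<0 with |R(x)|<1.
x=-0.87: |R|=0.3598
R=1: x+17/56x²=0 ⇒ x=−56/17=-3.2941; min R=1−1/(4·17/56)=0.1765>−1
Confirm numerically:
  x=-2.994: |R|=0.72723 <1
  x=-2.000: |R|=0.21429 <1
  x=-1.397: |R|=0.19545 <1
  x=-1.361: |R|=0.20131 <1
  x=-3.457: |R|=1.17094 >1
  x=-3.377: |R|=1.08497 >1
Stable set (-3.2941, 0).

z∈(-3.2941,0).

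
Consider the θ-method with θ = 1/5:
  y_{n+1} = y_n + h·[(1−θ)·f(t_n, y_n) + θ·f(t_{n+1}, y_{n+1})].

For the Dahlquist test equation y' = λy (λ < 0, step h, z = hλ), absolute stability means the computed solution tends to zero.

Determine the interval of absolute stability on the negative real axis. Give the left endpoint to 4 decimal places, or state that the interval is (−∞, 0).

z∈(-3.3333,0).

Set f=λy, z=hλ:
  y_{n+1} = y_n + z·[4/5·y_n + 1/5·y_{n+1}] ⇒ (1 − 1/5z)y_{n+1} = (1 + 4/5z)y_n
  Hence R(z) = (1 + 4/5z)/(1 − 1/5z).

Boundary: |R(x)|=1, x<0.
x=-1.06: |R|=0.1254
R=−1: 1+4/5x = −1+1/5x ⇒ -3/5x=2 ⇒ x=2/(-3/5)=-3.3333
Confirm numerically:
  x=-2.381: |R|=0.61293 <1
  x=-2.324: |R|=0.58656 <1
  x=-1.799: |R|=0.32299 <1
  x=-3.865: |R|=1.17992 >1
  x=-3.605: |R|=1.09471 >1
  x=-3.513: |R|=1.06331 >1
Stable set (-3.3333, 0).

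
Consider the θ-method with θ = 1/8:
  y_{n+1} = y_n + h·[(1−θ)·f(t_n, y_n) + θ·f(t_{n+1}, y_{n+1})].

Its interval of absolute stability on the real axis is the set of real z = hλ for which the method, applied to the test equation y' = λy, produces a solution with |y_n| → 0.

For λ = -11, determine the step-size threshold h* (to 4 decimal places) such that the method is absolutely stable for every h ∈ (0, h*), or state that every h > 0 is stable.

(-2.6667,0); λ=-11 ⇒ h* = (8/3)/11 = 0.2424.

Test eqn y'=λy, z=hλ:
  y_{n+1} = y_n + z·[7/8·y_n + 1/8·y_{n+1}] ⇒ (1 − 1/8z)y_{n+1} = (1 + 7/8z)y_n
  Hence R(z) = (1 + 7/8z)/(1 − 1/8z).

Need |R(x)|<1, x<0.
x=-1.07: |R|=0.0562
R=−1: 1+7/8x = −1+1/8x ⇒ -3/4x=2 ⇒ x=2/(-3/4)=-2.6667
Confirm numerically:
  x=-1.726: |R|=0.41970 <1
  x=-1.719: |R|=0.41496 <1
  x=-1.208: |R|=0.04952 <1
  x=-3.225: |R|=1.29844 >1
  x=-3.182: |R|=1.27652 >1
  x=-2.750: |R|=1.04651 >1
Interval (-2.6667, 0).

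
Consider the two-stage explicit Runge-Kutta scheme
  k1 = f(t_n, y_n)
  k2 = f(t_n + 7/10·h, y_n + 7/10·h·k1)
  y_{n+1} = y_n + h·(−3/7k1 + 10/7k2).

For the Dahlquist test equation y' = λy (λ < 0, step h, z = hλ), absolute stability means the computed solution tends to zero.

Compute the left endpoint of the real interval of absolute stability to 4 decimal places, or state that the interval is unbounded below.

left endpoint -1.0000.

Test eqn y'=λy, z=hλ:
  k1=λy_n ⇒ h·k1=z·y_n;  k2=λ(1+7/10z)y_n ⇒ h·k2=z(1+7/10z)y_n
  y_{n+1}/y_n = 1 − 3/7z + 10/7z(1+7/10z) = 1 + z + z²
  so R(z) = 1 + z + z².

Need |R(x)|<1, x<0.
x=-0.94: |R|=0.9436
R=1: x+1x²=0 ⇒ x=−1=-1.0000; min R=1−1/(4·1)=0.7500>−1
Confirm numerically:
  x=-0.969: |R|=0.96996 <1
  x=-0.524: |R|=0.75058 <1
  x=-0.508: |R|=0.75006 <1
  x=-1.550: |R|=1.85250 >1
  x=-1.236: |R|=1.29170 >1
  x=-1.034: |R|=1.03516 >1
So |R|<1 on (-1.0000, 0).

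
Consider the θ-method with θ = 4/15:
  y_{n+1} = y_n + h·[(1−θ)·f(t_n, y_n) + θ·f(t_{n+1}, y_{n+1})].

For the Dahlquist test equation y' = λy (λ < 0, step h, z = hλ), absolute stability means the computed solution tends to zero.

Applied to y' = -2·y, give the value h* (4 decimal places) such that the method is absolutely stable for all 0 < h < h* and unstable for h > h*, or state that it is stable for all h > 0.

With y'=λy (z=hλ):
  y_{n+1} = y_n + z·[11/15·y_n + 4/15·y_{n+1}] ⇒ (1 − 4/15z)y_{n+1} = (1 + 11/15z)y_n
  Hence R(z) = (1 + 11/15z)/(1 − 4/15z).

Find x<0 with |R(x)|<1.
x=-0.7: |R|=0.4101
R=−1: 1+11/15x = −1+4/15x ⇒ -7/15x=2 ⇒ x=2/(-7/15)=-4.2857
Confirm numerically:
  x=-4.193: |R|=0.97957 <1
  x=-3.558: |R|=0.82574 <1
  x=-2.760: |R|=0.58986 <1
  x=-2.570: |R|=0.52492 <1
  x=-4.884: |R|=1.12126 >1
  x=-4.677: |R|=1.08126 >1
  x=-4.567: |R|=1.05919 >1
Stable set (-4.2857, 0).

(-4.2857,0); λ=-2 ⇒ h* = (30/7)/2 = 2.1429.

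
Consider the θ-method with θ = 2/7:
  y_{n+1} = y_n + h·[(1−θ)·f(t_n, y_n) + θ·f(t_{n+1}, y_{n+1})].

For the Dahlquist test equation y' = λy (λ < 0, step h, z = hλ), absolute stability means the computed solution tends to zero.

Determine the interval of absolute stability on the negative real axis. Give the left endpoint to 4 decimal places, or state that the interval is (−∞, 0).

Test eqn y'=λy, z=hλ:
  y_{n+1} = y_n + z·[5/7·y_n + 2/7·y_{n+1}] ⇒ (1 − 2/7z)y_{n+1} = (1 + 5/7z)y_n
  so R(z) = (1 + 5/7z)/(1 − 2/7z).

Boundary: |R(x)|=1, x<0.
x=-1.61: |R|=0.1027
R=−1: 1+5/7x = −1+2/7x ⇒ -3/7x=2 ⇒ x=2/(-3/7)=-4.6667
Confirm numerically:
  x=-4.429: |R|=0.95504 <1
  x=-3.922: |R|=0.84950 <1
  x=-2.429: |R|=0.43388 <1
  x=-1.909: |R|=0.23526 <1
  x=-5.110: |R|=1.07724 >1
  x=-4.946: |R|=1.04961 >1
  x=-4.773: |R|=1.01928 >1
Interval (-4.6667, 0).

z∈(-4.6667,0).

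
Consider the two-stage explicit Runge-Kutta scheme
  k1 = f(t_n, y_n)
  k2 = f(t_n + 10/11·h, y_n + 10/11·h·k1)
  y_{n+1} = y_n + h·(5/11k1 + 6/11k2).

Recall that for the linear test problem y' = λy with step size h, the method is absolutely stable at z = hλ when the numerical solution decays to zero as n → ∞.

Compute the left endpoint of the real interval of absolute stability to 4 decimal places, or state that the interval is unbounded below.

With y'=λy (z=hλ):
  k1=λy_n ⇒ h·k1=z·y_n;  k2=λ(1+10/11z)y_n ⇒ h·k2=z(1+10/11z)y_n
  y_{n+1}/y_n = 1 + 5/11z + 6/11z(1+10/11z) = 1 + z + 60/121z²
  so R(z) = 1 + z + 60/121z².

Boundary: |R(x)|=1, x<0.
x=-1.45: |R|=0.5926
R=1: x+60/121x²=0 ⇒ x=−121/60=-2.0167; min R=1−1/(4·60/121)=0.4958>−1
Confirm numerically:
  x=-1.431: |R|=0.58442 <1
  x=-1.131: |R|=0.50329 <1
  x=-1.103: |R|=0.50028 <1
  x=-1.096: |R|=0.49964 <1
  x=-2.289: |R|=1.30911 >1
  x=-2.266: |R|=1.28016 >1
Stable set (-2.0167, 0).

z* = -2.0167.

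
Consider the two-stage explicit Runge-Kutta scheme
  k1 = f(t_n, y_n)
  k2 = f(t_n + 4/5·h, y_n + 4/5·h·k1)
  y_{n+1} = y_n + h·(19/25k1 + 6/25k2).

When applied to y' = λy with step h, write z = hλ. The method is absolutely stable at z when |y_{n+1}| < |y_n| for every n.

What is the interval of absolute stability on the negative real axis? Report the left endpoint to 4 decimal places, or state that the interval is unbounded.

On y'=λy, z=hλ:
  k1=λy_n ⇒ h·k1=z·y_n;  k2=λ(1+4/5z)y_n ⇒ h·k2=z(1+4/5z)y_n
  y_{n+1}/y_n = 1 + 19/25z + 6/25z(1+4/5z) = 1 + z + 24/125z²
  ⇒ R(z) = 1 + z + 24/125z².

Boundary: |R(x)|=1, x<0.
x=-1.67: |R|=0.1345
R=1: x+24/125x²=0 ⇒ x=−125/24=-5.2083; min R=1−1/(4·24/125)=-0.3021>−1
Confirm numerically:
  x=-4.458: |R|=0.35776 <1
  x=-3.927: |R|=0.03390 <1
  x=-3.704: |R|=0.06983 <1
  x=-2.177: |R|=0.26705 <1
  x=-5.342: |R|=1.13710 >1
  x=-5.329: |R|=1.12346 >1
Interval (-5.2083, 0).

z∈(-5.2083,0).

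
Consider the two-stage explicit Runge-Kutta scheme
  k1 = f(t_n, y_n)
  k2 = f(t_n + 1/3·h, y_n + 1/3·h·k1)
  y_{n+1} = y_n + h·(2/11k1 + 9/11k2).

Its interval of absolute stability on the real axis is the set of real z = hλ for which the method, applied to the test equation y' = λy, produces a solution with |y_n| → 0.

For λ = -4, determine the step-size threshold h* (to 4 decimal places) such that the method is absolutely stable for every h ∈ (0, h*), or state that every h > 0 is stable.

(-3.6667,0); λ=-4 ⇒ h* = (11/3)/4 = 0.9167.

Test eqn y'=λy, z=hλ:
  k1=λy_n ⇒ h·k1=z·y_n;  k2=λ(1+1/3z)y_n ⇒ h·k2=z(1+1/3z)y_n
  y_{n+1}/y_n = 1 + 2/11z + 9/11z(1+1/3z) = 1 + z + 3/11z²
  Hence R(z) = 1 + z + 3/11z².

Find x<0 with |R(x)|<1.
x=-1.05: |R|=0.2507
R=1: x+3/11x²=0 ⇒ x=−11/3=-3.6667; min R=1−1/(4·3/11)=0.0833>−1
Confirm numerically:
  x=-3.082: |R|=0.50856 <1
  x=-2.113: |R|=0.10466 <1
  x=-1.891: |R|=0.08424 <1
  x=-4.075: |R|=1.45381 >1
  x=-3.726: |R|=1.06029 >1
Interval (-3.6667, 0).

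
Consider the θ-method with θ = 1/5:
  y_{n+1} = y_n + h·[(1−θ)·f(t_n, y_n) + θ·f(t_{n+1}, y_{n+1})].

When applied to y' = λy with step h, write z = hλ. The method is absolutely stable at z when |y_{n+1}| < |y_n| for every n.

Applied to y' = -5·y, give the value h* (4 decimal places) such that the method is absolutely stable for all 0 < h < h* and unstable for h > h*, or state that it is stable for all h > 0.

(-3.3333,0); λ=-5 ⇒ h* = (10/3)/5 = 0.6667.

With y'=λy (z=hλ):
  y_{n+1} = y_n + z·[4/5·y_n + 1/5·y_{n+1}] ⇒ (1 − 1/5z)y_{n+1} = (1 + 4/5z)y_n
  R(z) = (1 + 4/5z)/(1 − 1/5z).

Solve |R(x)|<1 on ℝ⁻.
x=-0.47: |R|=0.5704
R=−1: 1+4/5x = −1+1/5x ⇒ -3/5x=2 ⇒ x=2/(-3/5)=-3.3333
Confirm numerically:
  x=-2.770: |R|=0.78250 <1
  x=-2.714: |R|=0.75914 <1
  x=-1.446: |R|=0.12163 <1
  x=-3.459: |R|=1.04457 >1
  x=-3.395: |R|=1.02204 >1
  x=-3.361: |R|=1.00993 >1
Interval (-3.3333, 0).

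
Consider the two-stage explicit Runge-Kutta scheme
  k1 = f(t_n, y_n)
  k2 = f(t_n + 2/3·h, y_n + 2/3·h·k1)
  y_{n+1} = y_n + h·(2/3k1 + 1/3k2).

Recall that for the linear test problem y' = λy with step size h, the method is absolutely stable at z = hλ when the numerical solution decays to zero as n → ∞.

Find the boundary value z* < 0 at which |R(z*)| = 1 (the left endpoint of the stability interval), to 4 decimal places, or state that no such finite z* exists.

With y'=λy (z=hλ):
  k1=λy_n ⇒ h·k1=z·y_n;  k2=λ(1+2/3z)y_n ⇒ h·k2=z(1+2/3z)y_n
  y_{n+1}/y_n = 1 + 2/3z + 1/3z(1+2/3z) = 1 + z + 2/9z²
  Hence R(z) = 1 + z + 2/9z².

Solve |R(x)|<1 on ℝ⁻.
x=-0.72: |R|=0.3952
R=1: x+2/9x²=0 ⇒ x=−9/2=-4.5000; min R=1−1/(4·2/9)=-0.1250>−1
Confirm numerically:
  x=-3.833: |R|=0.43186 <1
  x=-2.042: |R|=0.11539 <1
  x=-1.918: |R|=0.10051 <1
  x=-4.740: |R|=1.25280 >1
  x=-4.638: |R|=1.14223 >1
So |R|<1 on (-4.5000, 0).

z* = -4.5000.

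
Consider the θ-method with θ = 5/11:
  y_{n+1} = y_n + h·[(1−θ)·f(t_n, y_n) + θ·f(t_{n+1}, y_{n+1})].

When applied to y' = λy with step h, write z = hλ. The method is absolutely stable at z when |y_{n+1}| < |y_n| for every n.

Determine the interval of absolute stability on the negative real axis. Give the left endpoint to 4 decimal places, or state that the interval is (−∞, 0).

z∈(-22.0000,0).

On y'=λy, z=hλ:
  y_{n+1} = y_n + z·[6/11·y_n + 5/11·y_{n+1}] ⇒ (1 − 5/11z)y_{n+1} = (1 + 6/11z)y_n
  ⇒ R(z) = (1 + 6/11z)/(1 − 5/11z).

Need |R(x)|<1, x<0.
x=-1: |R|=0.3125
R=−1: 1+6/11x = −1+5/11x ⇒ -1/11x=2 ⇒ x=2/(-1/11)=-22.0000
Confirm numerically:
  x=-18.608: |R|=0.96740 <1
  x=-17.761: |R|=0.95753 <1
  x=-14.797: |R|=0.91524 <1
  x=-12.141: |R|=0.86251 <1
  x=-22.492: |R|=1.00399 >1
  x=-22.237: |R|=1.00194 >1
  x=-22.131: |R|=1.00108 >1
So |R|<1 on (-22.0000, 0).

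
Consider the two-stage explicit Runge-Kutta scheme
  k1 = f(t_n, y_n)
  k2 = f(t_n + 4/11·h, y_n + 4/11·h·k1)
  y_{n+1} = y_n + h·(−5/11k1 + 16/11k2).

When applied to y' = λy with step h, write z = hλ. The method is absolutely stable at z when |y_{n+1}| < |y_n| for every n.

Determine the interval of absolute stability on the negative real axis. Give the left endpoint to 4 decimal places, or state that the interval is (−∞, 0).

z∈(-1.8906,0).

Set f=λy, z=hλ:
  k1=λy_n ⇒ h·k1=z·y_n;  k2=λ(1+4/11z)y_n ⇒ h·k2=z(1+4/11z)y_n
  y_{n+1}/y_n = 1 − 5/11z + 16/11z(1+4/11z) = 1 + z + 64/121z²
  Hence R(z) = 1 + z + 64/121z².

Find x<0 with |R(x)|<1.
x=-0.87: |R|=0.5303
R=1: x+64/121x²=0 ⇒ x=−121/64=-1.8906; min R=1−1/(4·64/121)=0.5273>−1
Confirm numerically:
  x=-1.342: |R|=0.61058 <1
  x=-0.924: |R|=0.52758 <1
  x=-0.922: |R|=0.52763 <1
  x=-2.325: |R|=1.53417 >1
  x=-1.983: |R|=1.09689 >1
Stable set (-1.8906, 0).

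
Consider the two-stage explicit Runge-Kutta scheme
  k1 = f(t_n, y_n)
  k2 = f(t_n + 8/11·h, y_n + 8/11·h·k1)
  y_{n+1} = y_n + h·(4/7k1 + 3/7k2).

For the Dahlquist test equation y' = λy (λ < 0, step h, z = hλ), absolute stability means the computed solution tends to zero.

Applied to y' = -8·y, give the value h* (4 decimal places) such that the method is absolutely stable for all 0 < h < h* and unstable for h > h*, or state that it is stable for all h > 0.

(-3.2083,0); λ=-8 ⇒ h* = (77/24)/8 = 0.4010.

On y'=λy, z=hλ:
  k1=λy_n ⇒ h·k1=z·y_n;  k2=λ(1+8/11z)y_n ⇒ h·k2=z(1+8/11z)y_n
  y_{n+1}/y_n = 1 + 4/7z + 3/7z(1+8/11z) = 1 + z + 24/77z²
  Hence R(z) = 1 + z + 24/77z².

Boundary: |R(x)|=1, x<0.
x=-0.63: |R|=0.4937
R=1: x+24/77x²=0 ⇒ x=−77/24=-3.2083; min R=1−1/(4·24/77)=0.1979>−1
Confirm numerically:
  x=-2.532: |R|=0.46624 <1
  x=-2.300: |R|=0.34883 <1
  x=-2.283: |R|=0.34155 <1
  x=-1.462: |R|=0.20422 <1
  x=-3.508: |R|=1.32766 >1
  x=-3.465: |R|=1.27720 >1
Stable set (-3.2083, 0).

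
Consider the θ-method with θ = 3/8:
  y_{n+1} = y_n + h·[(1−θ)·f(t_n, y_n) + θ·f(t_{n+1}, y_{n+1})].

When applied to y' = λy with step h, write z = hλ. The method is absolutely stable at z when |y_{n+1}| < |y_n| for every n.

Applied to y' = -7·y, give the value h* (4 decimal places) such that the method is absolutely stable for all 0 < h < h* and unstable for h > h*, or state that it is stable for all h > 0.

With y'=λy (z=hλ):
  y_{n+1} = y_n + z·[5/8·y_n + 3/8·y_{n+1}] ⇒ (1 − 3/8z)y_{n+1} = (1 + 5/8z)y_n
  R(z) = (1 + 5/8z)/(1 − 3/8z).

Solve |R(x)|<1 on ℝ⁻.
x=-1.5: |R|=0.0400
R=−1: 1+5/8x = −1+3/8x ⇒ -1/4x=2 ⇒ x=2/(-1/4)=-8.0000
Confirm numerically:
  x=-5.939: |R|=0.84034 <1
  x=-4.306: |R|=0.64681 <1
  x=-3.838: |R|=0.57343 <1
  x=-8.413: |R|=1.02485 >1
  x=-8.378: |R|=1.02282 >1
  x=-8.067: |R|=1.00416 >1
Stable set (-8.0000, 0).

(-8.0000,0); λ=-7 ⇒ h* = (8)/7 = 1.1429.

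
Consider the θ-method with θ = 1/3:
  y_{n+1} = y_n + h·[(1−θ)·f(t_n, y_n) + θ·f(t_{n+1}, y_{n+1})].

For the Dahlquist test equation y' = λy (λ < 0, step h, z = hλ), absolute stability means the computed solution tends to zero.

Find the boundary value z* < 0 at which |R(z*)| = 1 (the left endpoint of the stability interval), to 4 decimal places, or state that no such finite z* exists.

Set f=λy, z=hλ:
  y_{n+1} = y_n + z·[2/3·y_n + 1/3·y_{n+1}] ⇒ (1 − 1/3z)y_{n+1} = (1 + 2/3z)y_n
  so R(z) = (1 + 2/3z)/(1 − 1/3z).

Need |R(x)|<1, x<0.
x=-1.58: |R|=0.0349
R=−1: 1+2/3x = −1+1/3x ⇒ -1/3x=2 ⇒ x=2/(-1/3)=-6.0000
Confirm numerically:
  x=-5.740: |R|=0.97025 <1
  x=-5.578: |R|=0.95080 <1
  x=-4.140: |R|=0.73950 <1
  x=-3.398: |R|=0.59331 <1
  x=-6.337: |R|=1.03609 >1
  x=-6.145: |R|=1.01586 >1
  x=-6.085: |R|=1.00936 >1
Interval (-6.0000, 0).

left endpoint -6.0000.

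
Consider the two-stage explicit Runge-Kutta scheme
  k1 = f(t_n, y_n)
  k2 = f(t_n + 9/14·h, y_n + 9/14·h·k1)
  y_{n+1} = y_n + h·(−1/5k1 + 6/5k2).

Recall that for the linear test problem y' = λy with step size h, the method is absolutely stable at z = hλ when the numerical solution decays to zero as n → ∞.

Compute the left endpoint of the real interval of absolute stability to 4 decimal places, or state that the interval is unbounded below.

z* = -1.2963.

Test eqn y'=λy, z=hλ:
  k1=λy_n ⇒ h·k1=z·y_n;  k2=λ(1+9/14z)y_n ⇒ h·k2=z(1+9/14z)y_n
  y_{n+1}/y_n = 1 − 1/5z + 6/5z(1+9/14z) = 1 + z + 27/35z²
  R(z) = 1 + z + 27/35z².

Solve |R(x)|<1 on ℝ⁻.
x=-0.32: |R|=0.7590
R=1: x+27/35x²=0 ⇒ x=−35/27=-1.2963; min R=1−1/(4·27/35)=0.6759>−1
Confirm numerically:
  x=-1.072: |R|=0.81451 <1
  x=-0.971: |R|=0.75633 <1
  x=-0.921: |R|=0.73336 <1
  x=-0.657: |R|=0.67599 <1
  x=-1.463: |R|=1.18814 >1
  x=-1.365: |R|=1.07234 >1
So |R|<1 on (-1.2963, 0).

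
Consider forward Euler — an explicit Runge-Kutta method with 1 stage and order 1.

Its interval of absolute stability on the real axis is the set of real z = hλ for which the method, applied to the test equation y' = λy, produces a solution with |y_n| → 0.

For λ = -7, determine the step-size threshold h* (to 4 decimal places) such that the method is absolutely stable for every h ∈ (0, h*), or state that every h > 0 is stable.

Test eqn y'=λy, z=hλ:
  order 1, 1-stage ⇒ R(z)=1+z
  (e.g. R(-1.22)=-0.22000, |R|=0.22000)

Find x<0 with |R(x)|<1.
x=-1.22: |R|=0.2200
|R(-2.34)|=1.3400 |R(-1.96)|=0.9600 |R(-1.59)|=0.5900
Bisect:
  x_lo=-2.7922 |R|=1.7922  x_hi=-0.2059 |R|=0.7941
  mid=-1.49907 |R|=0.49907 →hi
  mid=-2.14564 |R|=1.14564 →lo
  mid=-1.82235 |R|=0.82235 →hi
  mid=-1.98400 |R|=0.98400 →hi
  mid=-2.06482 |R|=1.06482 →lo
  mid=-2.02441 |R|=1.02441 →lo
  mid=-2.00420 |R|=1.00420 →lo
  mid=-1.99410 |R|=0.99410 →hi
  mid=-1.99915 |R|=0.99915 →hi
  ...
  [-2.00010,-1.99994] ⇒ x*=-2.0000
Stable set (-2.0000, 0).

(-2.0000,0); λ=-7 ⇒ h* = 0.2857.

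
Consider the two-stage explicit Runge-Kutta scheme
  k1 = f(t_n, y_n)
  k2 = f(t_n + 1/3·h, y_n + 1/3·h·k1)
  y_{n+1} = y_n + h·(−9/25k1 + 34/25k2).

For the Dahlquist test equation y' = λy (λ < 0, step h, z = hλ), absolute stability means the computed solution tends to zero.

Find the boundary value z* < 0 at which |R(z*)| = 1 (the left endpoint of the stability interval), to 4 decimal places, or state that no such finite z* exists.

Set f=λy, z=hλ:
  k1=λy_n ⇒ h·k1=z·y_n;  k2=λ(1+1/3z)y_n ⇒ h·k2=z(1+1/3z)y_n
  y_{n+1}/y_n = 1 − 9/25z + 34/25z(1+1/3z) = 1 + z + 34/75z²
  R(z) = 1 + z + 34/75z².

Boundary: |R(x)|=1, x<0.
x=-1.45: |R|=0.5031
R=1: x+34/75x²=0 ⇒ x=−75/34=-2.2059; min R=1−1/(4·34/75)=0.4485>−1
Confirm numerically:
  x=-1.558: |R|=0.54241 <1
  x=-1.523: |R|=0.52852 <1
  x=-1.103: |R|=0.44853 <1
  x=-0.902: |R|=0.46683 <1
  x=-2.678: |R|=1.57316 >1
  x=-2.585: |R|=1.44428 >1
  x=-2.370: |R|=1.17633 >1
Stable set (-2.2059, 0).

left endpoint -2.2059.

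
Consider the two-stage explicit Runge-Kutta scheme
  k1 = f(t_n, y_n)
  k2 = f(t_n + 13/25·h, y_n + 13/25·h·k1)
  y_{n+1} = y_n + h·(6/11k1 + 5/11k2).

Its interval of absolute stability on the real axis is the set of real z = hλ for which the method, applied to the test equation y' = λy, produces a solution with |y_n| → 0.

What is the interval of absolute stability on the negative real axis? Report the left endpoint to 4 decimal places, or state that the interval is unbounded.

On y'=λy, z=hλ:
  k1=λy_n ⇒ h·k1=z·y_n;  k2=λ(1+13/25z)y_n ⇒ h·k2=z(1+13/25z)y_n
  y_{n+1}/y_n = 1 + 6/11z + 5/11z(1+13/25z) = 1 + z + 13/55z²
  Hence R(z) = 1 + z + 13/55z².

Solve |R(x)|<1 on ℝ⁻.
x=-0.74: |R|=0.3894
R=1: x+13/55x²=0 ⇒ x=−55/13=-4.2308; min R=1−1/(4·13/55)=-0.0577>−1
Confirm numerically:
  x=-4.135: |R|=0.90640 <1
  x=-3.988: |R|=0.77116 <1
  x=-2.959: |R|=0.11052 <1
  x=-4.805: |R|=1.65217 >1
  x=-4.677: |R|=1.49330 >1
Interval (-4.2308, 0).

(-4.2308, 0).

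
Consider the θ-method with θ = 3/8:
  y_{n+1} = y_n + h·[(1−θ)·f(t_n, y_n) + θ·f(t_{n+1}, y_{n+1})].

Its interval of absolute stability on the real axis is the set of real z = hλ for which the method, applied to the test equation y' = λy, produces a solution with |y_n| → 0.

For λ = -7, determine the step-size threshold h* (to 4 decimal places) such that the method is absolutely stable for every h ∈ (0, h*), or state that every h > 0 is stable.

(-8.0000,0); λ=-7 ⇒ h* = (8)/7 = 1.1429.

With y'=λy (z=hλ):
  y_{n+1} = y_n + z·[5/8·y_n + 3/8·y_{n+1}] ⇒ (1 − 3/8z)y_{n+1} = (1 + 5/8z)y_n
  Hence R(z) = (1 + 5/8z)/(1 − 3/8z).

Need |R(x)|<1, x<0.
x=-0.66: |R|=0.4709
R=−1: 1+5/8x = −1+3/8x ⇒ -1/4x=2 ⇒ x=2/(-1/4)=-8.0000
Confirm numerically:
  x=-5.809: |R|=0.82766 <1
  x=-5.601: |R|=0.80656 <1
  x=-4.520: |R|=0.67718 <1
  x=-3.471: |R|=0.50806 <1
  x=-8.229: |R|=1.01401 >1
  x=-8.211: |R|=1.01293 >1
  x=-8.068: |R|=1.00422 >1
So |R|<1 on (-8.0000, 0).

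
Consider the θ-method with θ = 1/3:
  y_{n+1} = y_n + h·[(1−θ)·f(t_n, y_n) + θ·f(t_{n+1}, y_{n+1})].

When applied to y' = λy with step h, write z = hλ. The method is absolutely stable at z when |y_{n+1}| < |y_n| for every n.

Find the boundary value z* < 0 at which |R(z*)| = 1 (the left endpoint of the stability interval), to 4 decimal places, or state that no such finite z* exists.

left endpoint -6.0000.

Test eqn y'=λy, z=hλ:
  y_{n+1} = y_n + z·[2/3·y_n + 1/3·y_{n+1}] ⇒ (1 − 1/3z)y_{n+1} = (1 + 2/3z)y_n
  R(z) = (1 + 2/3z)/(1 − 1/3z).

Solve |R(x)|<1 on ℝ⁻.
x=-1.71: |R|=0.0892
R=−1: 1+2/3x = −1+1/3x ⇒ -1/3x=2 ⇒ x=2/(-1/3)=-6.0000
Confirm numerically:
  x=-4.654: |R|=0.82414 <1
  x=-3.159: |R|=0.53872 <1
  x=-2.862: |R|=0.46469 <1
  x=-6.551: |R|=1.05769 >1
  x=-6.171: |R|=1.01865 >1
Interval (-6.0000, 0).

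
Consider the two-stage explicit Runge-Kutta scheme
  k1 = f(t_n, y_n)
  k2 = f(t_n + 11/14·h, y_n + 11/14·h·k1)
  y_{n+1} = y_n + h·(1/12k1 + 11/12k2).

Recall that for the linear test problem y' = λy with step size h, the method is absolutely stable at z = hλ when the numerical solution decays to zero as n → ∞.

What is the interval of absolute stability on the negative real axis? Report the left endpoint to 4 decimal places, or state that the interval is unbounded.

With y'=λy (z=hλ):
  k1=λy_n ⇒ h·k1=z·y_n;  k2=λ(1+11/14z)y_n ⇒ h·k2=z(1+11/14z)y_n
  y_{n+1}/y_n = 1 + 1/12z + 11/12z(1+11/14z) = 1 + z + 121/168z²
  so R(z) = 1 + z + 121/168z².

Find x<0 with |R(x)|<1.
x=-1.76: |R|=1.4710
R=1: x+121/168x²=0 ⇒ x=−168/121=-1.3884; min R=1−1/(4·121/168)=0.6529>−1
Confirm numerically:
  x=-1.170: |R|=0.81593 <1
  x=-0.759: |R|=0.65592 <1
  x=-0.576: |R|=0.66296 <1
  x=-1.976: |R|=1.83622 >1
  x=-1.681: |R|=1.35422 >1
  x=-1.414: |R|=1.02604 >1
Stable set (-1.3884, 0).

(-1.3884, 0).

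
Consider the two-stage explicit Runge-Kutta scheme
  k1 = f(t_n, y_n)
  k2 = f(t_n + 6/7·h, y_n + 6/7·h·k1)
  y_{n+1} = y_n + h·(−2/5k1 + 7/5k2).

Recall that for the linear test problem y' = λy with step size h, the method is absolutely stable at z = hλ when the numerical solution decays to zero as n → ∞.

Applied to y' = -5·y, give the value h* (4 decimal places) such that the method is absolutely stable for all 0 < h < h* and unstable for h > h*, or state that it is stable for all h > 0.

On y'=λy, z=hλ:
  k1=λy_n ⇒ h·k1=z·y_n;  k2=λ(1+6/7z)y_n ⇒ h·k2=z(1+6/7z)y_n
  y_{n+1}/y_n = 1 − 2/5z + 7/5z(1+6/7z) = 1 + z + 6/5z²
  so R(z) = 1 + z + 6/5z².

Need |R(x)|<1, x<0.
x=-0.92: |R|=1.0957
R=1: x+6/5x²=0 ⇒ x=−5/6=-0.8333; min R=1−1/(4·6/5)=0.7917>−1
Confirm numerically:
  x=-0.527: |R|=0.80627 <1
  x=-0.487: |R|=0.79760 <1
  x=-0.336: |R|=0.79948 <1
  x=-1.428: |R|=2.01902 >1
  x=-0.909: |R|=1.08254 >1
Interval (-0.8333, 0).

(-0.8333,0); λ=-5 ⇒ h* = (5/6)/5 = 0.1667.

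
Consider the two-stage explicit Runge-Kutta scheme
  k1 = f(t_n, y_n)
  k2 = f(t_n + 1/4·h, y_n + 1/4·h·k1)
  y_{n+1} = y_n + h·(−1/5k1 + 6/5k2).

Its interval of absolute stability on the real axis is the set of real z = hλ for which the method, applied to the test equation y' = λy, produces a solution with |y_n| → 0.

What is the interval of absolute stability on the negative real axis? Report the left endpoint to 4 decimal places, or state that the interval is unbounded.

With y'=λy (z=hλ):
  k1=λy_n ⇒ h·k1=z·y_n;  k2=λ(1+1/4z)y_n ⇒ h·k2=z(1+1/4z)y_n
  y_{n+1}/y_n = 1 − 1/5z + 6/5z(1+1/4z) = 1 + z + 3/10z²
  R(z) = 1 + z + 3/10z².

Find x<0 with |R(x)|<1.
x=-0.77: |R|=0.4079
R=1: x+3/10x²=0 ⇒ x=−10/3=-3.3333; min R=1−1/(4·3/10)=0.1667>−1
Confirm numerically:
  x=-3.307: |R|=0.97387 <1
  x=-3.217: |R|=0.88773 <1
  x=-1.901: |R|=0.18314 <1
  x=-3.849: |R|=1.59544 >1
  x=-3.544: |R|=1.22398 >1
Interval (-3.3333, 0).

z∈(-3.3333,0).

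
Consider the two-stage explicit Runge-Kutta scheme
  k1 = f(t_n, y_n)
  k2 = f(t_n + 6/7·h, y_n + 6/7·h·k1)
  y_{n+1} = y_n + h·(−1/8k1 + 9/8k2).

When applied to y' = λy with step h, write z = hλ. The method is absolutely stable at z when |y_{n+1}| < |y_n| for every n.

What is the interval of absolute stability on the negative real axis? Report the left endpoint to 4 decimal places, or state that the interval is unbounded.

(-1.0370, 0).

With y'=λy (z=hλ):
  k1=λy_n ⇒ h·k1=z·y_n;  k2=λ(1+6/7z)y_n ⇒ h·k2=z(1+6/7z)y_n
  y_{n+1}/y_n = 1 − 1/8z + 9/8z(1+6/7z) = 1 + z + 27/28z²
  Hence R(z) = 1 + z + 27/28z².

Find x<0 with |R(x)|<1.
x=-0.63: |R|=0.7527
R=1: x+27/28x²=0 ⇒ x=−28/27=-1.0370; min R=1−1/(4·27/28)=0.7407>−1
Confirm numerically:
  x=-0.648: |R|=0.75691 <1
  x=-0.478: |R|=0.74232 <1
  x=-0.453: |R|=0.74488 <1
  x=-1.325: |R|=1.36792 >1
  x=-1.177: |R|=1.15885 >1
Interval (-1.0370, 0).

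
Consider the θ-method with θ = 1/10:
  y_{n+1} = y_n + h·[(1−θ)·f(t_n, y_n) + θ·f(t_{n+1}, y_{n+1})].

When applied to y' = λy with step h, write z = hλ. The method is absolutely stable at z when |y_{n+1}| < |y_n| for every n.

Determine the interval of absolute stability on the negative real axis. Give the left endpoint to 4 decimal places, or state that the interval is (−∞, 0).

z∈(-2.5000,0).

Set f=λy, z=hλ:
  y_{n+1} = y_n + z·[9/10·y_n + 1/10·y_{n+1}] ⇒ (1 − 1/10z)y_{n+1} = (1 + 9/10z)y_n
  ⇒ R(z) = (1 + 9/10z)/(1 − 1/10z).

Need |R(x)|<1, x<0.
x=-1.08: |R|=0.0253
R=−1: 1+9/10x = −1+1/10x ⇒ -4/5x=2 ⇒ x=2/(-4/5)=-2.5000
Confirm numerically:
  x=-2.406: |R|=0.93938 <1
  x=-2.402: |R|=0.93678 <1
  x=-1.005: |R|=0.08678 <1
  x=-3.089: |R|=1.36000 >1
  x=-2.730: |R|=1.14454 >1
Interval (-2.5000, 0).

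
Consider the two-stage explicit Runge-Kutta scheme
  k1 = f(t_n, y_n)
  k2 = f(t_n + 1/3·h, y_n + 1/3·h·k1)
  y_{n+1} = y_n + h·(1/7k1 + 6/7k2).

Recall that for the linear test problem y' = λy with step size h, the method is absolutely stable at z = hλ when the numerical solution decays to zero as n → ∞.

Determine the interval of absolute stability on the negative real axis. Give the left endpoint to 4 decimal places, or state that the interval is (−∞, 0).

Set f=λy, z=hλ:
  k1=λy_n ⇒ h·k1=z·y_n;  k2=λ(1+1/3z)y_n ⇒ h·k2=z(1+1/3z)y_n
  y_{n+1}/y_n = 1 + 1/7z + 6/7z(1+1/3z) = 1 + z + 2/7z²
  so R(z) = 1 + z + 2/7z².

Boundary: |R(x)|=1, x<0.
x=-0.46: |R|=0.6005
R=1: x+2/7x²=0 ⇒ x=−7/2=-3.5000; min R=1−1/(4·2/7)=0.1250>−1
Confirm numerically:
  x=-2.990: |R|=0.56431 <1
  x=-1.630: |R|=0.12911 <1
  x=-1.598: |R|=0.13160 <1
  x=-1.430: |R|=0.15426 <1
  x=-4.076: |R|=1.67079 >1
  x=-4.003: |R|=1.57529 >1
  x=-3.948: |R|=1.50534 >1
Interval (-3.5000, 0).

(-3.5000, 0).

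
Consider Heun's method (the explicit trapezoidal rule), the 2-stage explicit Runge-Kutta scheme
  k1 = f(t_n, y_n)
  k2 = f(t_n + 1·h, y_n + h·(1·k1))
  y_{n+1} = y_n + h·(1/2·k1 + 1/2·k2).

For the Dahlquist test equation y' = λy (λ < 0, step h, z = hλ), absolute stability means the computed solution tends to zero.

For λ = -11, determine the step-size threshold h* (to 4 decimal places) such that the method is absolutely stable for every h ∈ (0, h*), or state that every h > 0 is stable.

On y'=λy, z=hλ:
  order 2, 2-stage ⇒ R(z)=1+z+z^2/2
  (e.g. R(-1.73)=0.76645, |R|=0.76645)

Need |R(x)|<1, x<0.
x=-1.73: |R|=0.7664
|R(-1.55)|=0.6513 |R(-1.48)|=0.6152 |R(-1.1)|=0.5050
Bisect:
  x_lo=-2.5539 |R|=1.7073  x_hi=-0.1161 |R|=0.8906
  mid=-1.33501 |R|=0.55612 →hi
  mid=-1.94447 |R|=0.94601 →hi
  mid=-2.24920 |R|=1.28025 →lo
  mid=-2.09683 |R|=1.10152 →lo
  mid=-2.02065 |R|=1.02087 →lo
  mid=-1.98256 |R|=0.98271 →hi
  mid=-2.00161 |R|=1.00161 →lo
  mid=-1.99208 |R|=0.99211 →hi
  ...
  [-2.00012,-1.99997] ⇒ x*=-2.0000
Interval (-2.0000, 0).

(-2.0000,0); λ=-11 ⇒ h* = 0.1818.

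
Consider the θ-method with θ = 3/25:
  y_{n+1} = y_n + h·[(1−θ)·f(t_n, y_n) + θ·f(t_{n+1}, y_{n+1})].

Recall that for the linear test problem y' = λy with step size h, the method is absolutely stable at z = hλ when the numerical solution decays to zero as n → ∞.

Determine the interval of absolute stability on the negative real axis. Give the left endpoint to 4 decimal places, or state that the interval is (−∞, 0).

On y'=λy, z=hλ:
  y_{n+1} = y_n + z·[22/25·y_n + 3/25·y_{n+1}] ⇒ (1 − 3/25z)y_{n+1} = (1 + 22/25z)y_n
  ⇒ R(z) = (1 + 22/25z)/(1 − 3/25z).

Find x<0 with |R(x)|<1.
x=-0.43: |R|=0.5911
R=−1: 1+22/25x = −1+3/25x ⇒ -19/25x=2 ⇒ x=2/(-19/25)=-2.6316
Confirm numerically:
  x=-2.257: |R|=0.77599 <1
  x=-2.249: |R|=0.77103 <1
  x=-1.913: |R|=0.55584 <1
  x=-1.623: |R|=0.35843 <1
  x=-3.108: |R|=1.26372 >1
  x=-2.848: |R|=1.12259 >1
  x=-2.767: |R|=1.07726 >1
So |R|<1 on (-2.6316, 0).

(-2.6316, 0).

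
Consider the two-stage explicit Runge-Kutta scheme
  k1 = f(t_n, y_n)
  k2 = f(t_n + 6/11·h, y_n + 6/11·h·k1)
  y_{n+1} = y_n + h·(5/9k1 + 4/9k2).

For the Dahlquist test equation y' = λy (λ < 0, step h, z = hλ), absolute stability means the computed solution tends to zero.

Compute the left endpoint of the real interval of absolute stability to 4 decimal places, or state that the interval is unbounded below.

z* = -4.1250.

Test eqn y'=λy, z=hλ:
  k1=λy_n ⇒ h·k1=z·y_n;  k2=λ(1+6/11z)y_n ⇒ h·k2=z(1+6/11z)y_n
  y_{n+1}/y_n = 1 + 5/9z + 4/9z(1+6/11z) = 1 + z + 8/33z²
  R(z) = 1 + z + 8/33z².

Find x<0 with |R(x)|<1.
x=-0.35: |R|=0.6797
R=1: x+8/33x²=0 ⇒ x=−33/8=-4.1250; min R=1−1/(4·8/33)=-0.0312>−1
Confirm numerically:
  x=-3.532: |R|=0.49225 <1
  x=-3.293: |R|=0.33581 <1
  x=-3.016: |R|=0.18915 <1
  x=-1.694: |R|=0.00167 <1
  x=-4.526: |R|=1.43998 >1
  x=-4.400: |R|=1.29333 >1
So |R|<1 on (-4.1250, 0).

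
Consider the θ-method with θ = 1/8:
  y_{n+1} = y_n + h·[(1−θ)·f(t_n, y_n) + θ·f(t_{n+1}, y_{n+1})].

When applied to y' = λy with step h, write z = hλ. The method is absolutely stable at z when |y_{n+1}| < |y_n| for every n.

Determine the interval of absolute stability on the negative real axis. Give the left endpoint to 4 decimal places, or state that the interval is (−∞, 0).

(-2.6667, 0).

With y'=λy (z=hλ):
  y_{n+1} = y_n + z·[7/8·y_n + 1/8·y_{n+1}] ⇒ (1 − 1/8z)y_{n+1} = (1 + 7/8z)y_n
  R(z) = (1 + 7/8z)/(1 − 1/8z).

Need |R(x)|<1, x<0.
x=-1.21: |R|=0.0510
R=−1: 1+7/8x = −1+1/8x ⇒ -3/4x=2 ⇒ x=2/(-3/4)=-2.6667
Confirm numerically:
  x=-2.603: |R|=0.96397 <1
  x=-2.533: |R|=0.92386 <1
  x=-2.061: |R|=0.63880 <1
  x=-1.534: |R|=0.28718 <1
  x=-3.209: |R|=1.29030 >1
  x=-3.100: |R|=1.23423 >1
  x=-2.706: |R|=1.02204 >1
Stable set (-2.6667, 0).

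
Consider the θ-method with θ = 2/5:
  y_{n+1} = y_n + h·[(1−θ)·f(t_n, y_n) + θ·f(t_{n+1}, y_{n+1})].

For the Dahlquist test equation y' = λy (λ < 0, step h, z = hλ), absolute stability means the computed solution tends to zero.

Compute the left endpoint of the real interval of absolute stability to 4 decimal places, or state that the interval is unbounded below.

With y'=λy (z=hλ):
  y_{n+1} = y_n + z·[3/5·y_n + 2/5·y_{n+1}] ⇒ (1 − 2/5z)y_{n+1} = (1 + 3/5z)y_n
  Hence R(z) = (1 + 3/5z)/(1 − 2/5z).

Need |R(x)|<1, x<0.
x=-1.3: |R|=0.1447
R=−1: 1+3/5x = −1+2/5x ⇒ -1/5x=2 ⇒ x=2/(-1/5)=-10.0000
Confirm numerically:
  x=-8.577: |R|=0.93577 <1
  x=-5.289: |R|=0.69759 <1
  x=-4.997: |R|=0.66633 <1
  x=-4.734: |R|=0.63602 <1
  x=-10.456: |R|=1.01760 >1
  x=-10.046: |R|=1.00183 >1
Stable set (-10.0000, 0).

left endpoint -10.0000.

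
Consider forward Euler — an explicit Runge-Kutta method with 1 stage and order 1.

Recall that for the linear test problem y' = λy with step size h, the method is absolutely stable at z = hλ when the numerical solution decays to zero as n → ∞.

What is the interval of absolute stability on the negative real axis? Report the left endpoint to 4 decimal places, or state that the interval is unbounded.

On y'=λy, z=hλ:
  order 1, 1-stage ⇒ R(z)=1+z
  (e.g. R(-0.59)=0.41000, |R|=0.41000)

Boundary: |R(x)|=1, x<0.
x=-0.59: |R|=0.4100
|R(-1.9)|=0.9000 |R(-1.07)|=0.0700 |R(-1.04)|=0.0400
Bisect:
  x_lo=-2.5234 |R|=1.5234  x_hi=-0.1837 |R|=0.8163
  mid=-1.35353 |R|=0.35353 →hi
  mid=-1.93844 |R|=0.93844 →hi
  mid=-2.23090 |R|=1.23090 →lo
  mid=-2.08467 |R|=1.08467 →lo
  mid=-2.01156 |R|=1.01156 →lo
  mid=-1.97500 |R|=0.97500 →hi
  mid=-1.99328 |R|=0.99328 →hi
  mid=-2.00242 |R|=1.00242 →lo
  mid=-1.99785 |R|=0.99785 →hi
  ...
  [-2.00013,-1.99999] ⇒ x*=-2.0000
Interval (-2.0000, 0).

z∈(-2.0000,0).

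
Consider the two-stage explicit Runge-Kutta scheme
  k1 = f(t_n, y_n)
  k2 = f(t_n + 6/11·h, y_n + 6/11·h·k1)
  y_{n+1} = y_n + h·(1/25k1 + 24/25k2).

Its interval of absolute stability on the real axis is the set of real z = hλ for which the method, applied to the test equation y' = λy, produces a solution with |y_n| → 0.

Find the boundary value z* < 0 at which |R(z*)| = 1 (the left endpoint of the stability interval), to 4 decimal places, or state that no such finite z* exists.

left endpoint -1.9097.

With y'=λy (z=hλ):
  k1=λy_n ⇒ h·k1=z·y_n;  k2=λ(1+6/11z)y_n ⇒ h·k2=z(1+6/11z)y_n
  y_{n+1}/y_n = 1 + 1/25z + 24/25z(1+6/11z) = 1 + z + 144/275z²
  so R(z) = 1 + z + 144/275z².

Find x<0 with |R(x)|<1.
x=-0.62: |R|=0.5813
R=1: x+144/275x²=0 ⇒ x=−275/144=-1.9097; min R=1−1/(4·144/275)=0.5226>−1
Confirm numerically:
  x=-1.440: |R|=0.64581 <1
  x=-1.430: |R|=0.64078 <1
  x=-1.274: |R|=0.57590 <1
  x=-0.926: |R|=0.52301 <1
  x=-2.294: |R|=1.46160 >1
  x=-2.126: |R|=1.24077 >1
Interval (-1.9097, 0).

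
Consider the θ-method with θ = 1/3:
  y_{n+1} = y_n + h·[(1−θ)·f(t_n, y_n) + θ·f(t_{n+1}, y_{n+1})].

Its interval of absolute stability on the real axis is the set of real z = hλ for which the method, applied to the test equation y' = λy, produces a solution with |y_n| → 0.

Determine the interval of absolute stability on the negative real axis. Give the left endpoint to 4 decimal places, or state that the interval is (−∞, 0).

Test eqn y'=λy, z=hλ:
  y_{n+1} = y_n + z·[2/3·y_n + 1/3·y_{n+1}] ⇒ (1 − 1/3z)y_{n+1} = (1 + 2/3z)y_n
  Hence R(z) = (1 + 2/3z)/(1 − 1/3z).

Boundary: |R(x)|=1, x<0.
x=-0.55: |R|=0.5352
R=−1: 1+2/3x = −1+1/3x ⇒ -1/3x=2 ⇒ x=2/(-1/3)=-6.0000
Confirm numerically:
  x=-5.772: |R|=0.97401 <1
  x=-4.783: |R|=0.84363 <1
  x=-3.268: |R|=0.56414 <1
  x=-6.262: |R|=1.02829 >1
  x=-6.135: |R|=1.01478 >1
Interval (-6.0000, 0).

z∈(-6.0000,0).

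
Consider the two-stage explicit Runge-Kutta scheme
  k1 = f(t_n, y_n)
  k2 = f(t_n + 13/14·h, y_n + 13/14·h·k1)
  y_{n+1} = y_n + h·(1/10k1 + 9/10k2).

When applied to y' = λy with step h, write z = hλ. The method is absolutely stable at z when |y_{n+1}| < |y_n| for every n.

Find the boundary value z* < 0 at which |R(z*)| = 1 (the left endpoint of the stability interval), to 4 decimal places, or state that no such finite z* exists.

left endpoint -1.1966.

Set f=λy, z=hλ:
  k1=λy_n ⇒ h·k1=z·y_n;  k2=λ(1+13/14z)y_n ⇒ h·k2=z(1+13/14z)y_n
  y_{n+1}/y_n = 1 + 1/10z + 9/10z(1+13/14z) = 1 + z + 117/140z²
  R(z) = 1 + z + 117/140z².

Find x<0 with |R(x)|<1.
x=-0.49: |R|=0.7107
R=1: x+117/140x²=0 ⇒ x=−140/117=-1.1966; min R=1−1/(4·117/140)=0.7009>−1
Confirm numerically:
  x=-0.984: |R|=0.82519 <1
  x=-0.781: |R|=0.72875 <1
  x=-0.608: |R|=0.70093 <1
  x=-1.778: |R|=1.86393 >1
  x=-1.611: |R|=1.55795 >1
Interval (-1.1966, 0).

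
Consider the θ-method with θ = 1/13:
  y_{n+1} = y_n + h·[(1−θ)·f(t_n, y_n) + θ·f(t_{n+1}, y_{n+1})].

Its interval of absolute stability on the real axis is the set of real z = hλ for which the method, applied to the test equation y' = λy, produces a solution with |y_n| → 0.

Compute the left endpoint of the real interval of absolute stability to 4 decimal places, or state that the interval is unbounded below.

z* = -2.3636.

On y'=λy, z=hλ:
  y_{n+1} = y_n + z·[12/13·y_n + 1/13·y_{n+1}] ⇒ (1 − 1/13z)y_{n+1} = (1 + 12/13z)y_n
  Hence R(z) = (1 + 12/13z)/(1 − 1/13z).

Boundary: |R(x)|=1, x<0.
x=-0.33: |R|=0.6782
R=−1: 1+12/13x = −1+1/13x ⇒ -11/13x=2 ⇒ x=2/(-11/13)=-2.3636
Confirm numerically:
  x=-2.093: |R|=0.80276 <1
  x=-2.028: |R|=0.75433 <1
  x=-2.018: |R|=0.74684 <1
  x=-1.682: |R|=0.48931 <1
  x=-2.626: |R|=1.18469 >1
  x=-2.413: |R|=1.03523 >1
So |R|<1 on (-2.3636, 0).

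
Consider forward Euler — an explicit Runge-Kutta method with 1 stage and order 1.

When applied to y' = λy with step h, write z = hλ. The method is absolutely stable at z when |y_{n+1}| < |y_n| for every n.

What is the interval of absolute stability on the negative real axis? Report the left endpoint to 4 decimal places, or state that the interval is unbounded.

On y'=λy, z=hλ:
  order 1, 1-stage ⇒ R(z)=1+z
  (e.g. R(-0.39)=0.61000, |R|=0.61000)

Find x<0 with |R(x)|<1.
x=-0.39: |R|=0.6100
|R(-1.44)|=0.4400 |R(-0.95)|=0.0500 |R(-0.65)|=0.3500
Bisect:
  x_lo=-2.7164 |R|=1.7164  x_hi=-0.3974 |R|=0.6026
  mid=-1.55687 |R|=0.55687 →hi
  mid=-2.13661 |R|=1.13661 →lo
  mid=-1.84674 |R|=0.84674 →hi
  mid=-1.99168 |R|=0.99168 →hi
  mid=-2.06415 |R|=1.06415 →lo
  mid=-2.02791 |R|=1.02791 →lo
  mid=-2.00979 |R|=1.00979 →lo
  mid=-2.00074 |R|=1.00074 →lo
  mid=-1.99621 |R|=0.99621 →hi
  mid=-1.99847 |R|=0.99847 →hi
  ...
  [-2.00003,-1.99989] ⇒ x*=-2.0000
Stable set (-2.0000, 0).

(-2.0000, 0).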